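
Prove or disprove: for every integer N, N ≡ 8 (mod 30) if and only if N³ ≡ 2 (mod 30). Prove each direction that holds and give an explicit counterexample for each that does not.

The biconditional holds.

(→) Suppose N ≡ 8 (mod 30). Write N = 30j + 8. Then (30j + 8)³ = 27000j³ + 21600j² + 5760j + 512 = 30(900j³ + 720j² + 192j + 17) + 2, so N³ ≡ 2 (mod 30).

(←) Conversely, suppose N³ ≡ 2 (mod 30). The only residue r in {0, …, 29} with r³ ≡ 2 (mod 30) is r = 8, so N ≡ 8 (mod 30).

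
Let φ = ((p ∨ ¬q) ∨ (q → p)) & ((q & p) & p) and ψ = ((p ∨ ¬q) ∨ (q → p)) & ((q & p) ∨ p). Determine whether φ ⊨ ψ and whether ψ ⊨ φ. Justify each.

Not equivalent: only (⇒) holds.

[⇒] Assume the antecedent. If q is true, the antecedent forces (q = T, p = T), and the consequent holds there. If q is false, the antecedent cannot hold. Either way the consequent holds.

[⇐] This fails. Under q = F, p = T, the left side is false but the right side is true.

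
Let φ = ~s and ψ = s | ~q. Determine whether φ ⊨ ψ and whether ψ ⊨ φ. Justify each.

Forward direction. This fails. Under q = T, s = F, the left side is true but the right side is false.

Converse. This fails. Under q = F, s = T, the left side is false but the right side is true.

(⇒) fails and (⇐) fails.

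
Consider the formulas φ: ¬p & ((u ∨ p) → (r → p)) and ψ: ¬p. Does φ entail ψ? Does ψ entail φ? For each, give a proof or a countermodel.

Forward direction. Assume the antecedent. If r is true, the antecedent forces (r = T, u = F, p = F), and ¬p holds there. If r is false, the antecedent forces (r = F, u = F, p = F) or (r = F, u = T, p = F), and ¬p holds there. Either way ¬p holds.

Converse. This fails. Under r = T, u = T, p = F, the left side is false but the right side is true.

(⇒) holds; (⇐) fails.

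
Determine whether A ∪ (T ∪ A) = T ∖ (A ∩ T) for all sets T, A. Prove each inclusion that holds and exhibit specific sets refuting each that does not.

(⊇) Let x ∈ T ∖ (A ∩ T). Then x ∈ T and x ∉ A, from which x ∈ A ∪ (T ∪ A).

(⊆) This inclusion fails. Take T = ∅, A = {1}; then 1 ∈ A ∪ (T ∪ A) but 1 ∉ T ∖ (A ∩ T).

(⊆) fails; (⊇) holds.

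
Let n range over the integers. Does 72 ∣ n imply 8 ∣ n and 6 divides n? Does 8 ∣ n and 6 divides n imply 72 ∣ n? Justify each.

[⇒] If 72 ∣ n, write n = 72q. Since 72 = 9·8, n = 8·(9q), so 8 ∣ n; and since 72 = 12·6, n = 6·(12q), so 6 ∣ n.

[⇐] This fails: take n = 24. Both 8 ∣ 24 and 6 ∣ 24, yet 24 is not a multiple of 72 (since 24 = 0·72 + 24), so 72 ∤ 24.

(⇒) holds; (⇐) fails.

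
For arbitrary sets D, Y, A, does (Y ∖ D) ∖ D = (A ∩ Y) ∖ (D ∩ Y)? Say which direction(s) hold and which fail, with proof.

The sets are not equal: only the reverse inclusion holds.

Reverse inclusion. Let x ∈ (A ∩ Y) ∖ (D ∩ Y). Then x ∈ Y ∩ A and x ∉ D, from which x ∈ (Y ∖ D) ∖ D.

Forward inclusion. This inclusion fails. Take D = ∅, Y = {1}, A = ∅; then 1 ∈ (Y ∖ D) ∖ D but 1 ∉ (A ∩ Y) ∖ (D ∩ Y).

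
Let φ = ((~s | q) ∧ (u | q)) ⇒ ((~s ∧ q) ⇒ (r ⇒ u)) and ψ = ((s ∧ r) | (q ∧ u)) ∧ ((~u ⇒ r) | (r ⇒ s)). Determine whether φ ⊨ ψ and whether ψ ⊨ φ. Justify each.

(⇒) fails; (⇐) holds.

Forward direction. This fails. Under r = F, u = F, q = F, s = F, the left side is true but the right side is false.

Converse. Assume the antecedent. If u is true, the consequent reduces to true regardless of the other variables. If u is false, the antecedent forces (r = T, u = F, q = F, s = T) or (r = T, u = F, q = T, s = T), and the consequent holds there. Either way the consequent holds.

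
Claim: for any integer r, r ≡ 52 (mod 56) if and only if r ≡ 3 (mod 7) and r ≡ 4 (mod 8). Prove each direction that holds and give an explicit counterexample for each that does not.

Both implications hold.

Forward direction. Suppose r ≡ 52 (mod 56); write r = 56j + 52. Since 7 ∣ 56, reducing mod 7 gives r ≡ 52 ≡ 3 (mod 7); since 8 ∣ 56, reducing mod 8 gives r ≡ 52 ≡ 4 (mod 8).

Converse. If r ≡ 3 (mod 7) and r ≡ 4 (mod 8), then by the Chinese remainder theorem r ≡ 52 (mod 56). This is exactly r ≡ 52 (mod 56).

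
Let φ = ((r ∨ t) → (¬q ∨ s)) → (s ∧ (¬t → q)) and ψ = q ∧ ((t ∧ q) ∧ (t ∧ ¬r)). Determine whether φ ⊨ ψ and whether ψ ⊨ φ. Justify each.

[⇒] This fails. Under q = T, r = T, t = F, s = F, the left side is true but the right side is false.

[⇐] Assume the antecedent. If q is true, the antecedent forces (q = T, r = F, t = T, s = F) or (q = T, r = F, t = T, s = T), and the consequent holds there. If q is false, the antecedent cannot hold. Either way the consequent holds.

Only the converse holds.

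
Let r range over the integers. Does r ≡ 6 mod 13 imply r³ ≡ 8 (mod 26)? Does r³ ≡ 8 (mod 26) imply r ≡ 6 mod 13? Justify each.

Forward direction. This fails: take r = 19. Then 19 ≡ 6 (mod 13), but 19³ = 6859 ≡ 21 (mod 26), not 8.

Converse. This fails: take r = 2. Then 2³ = 8 ≡ 8 (mod 26), yet 2 ≡ 2 (mod 13), not 6.

(⇒) fails and (⇐) fails.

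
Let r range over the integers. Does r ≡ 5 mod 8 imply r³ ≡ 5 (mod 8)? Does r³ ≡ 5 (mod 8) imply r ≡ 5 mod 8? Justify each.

Both directions hold.

Converse. For the converse, argue contrapositively. If r ≢ 5 (mod 8), then r is congruent to one of 0, 1, 2, 3, 4, 6, 7 modulo 8, and these give r³ ≡ 0, 1, 0, 3, 0, 0, 7 respectively — never 5.

Forward direction. Suppose r ≡ 5 mod 8. Write r = 8j + 5. Then (8j + 5)³ = 512j³ + 960j² + 600j + 125 = 8(64j³ + 120j² + 75j + 15) + 5, so r³ ≡ 5 (mod 8).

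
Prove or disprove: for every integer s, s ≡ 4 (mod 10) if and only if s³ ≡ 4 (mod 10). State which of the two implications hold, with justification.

[⇐] For the converse, argue contrapositively. If s ≢ 4 (mod 10), then s is congruent to one of 0, 1, 2, 3, 5, 6, 7, 8, 9 modulo 10, and these give s³ ≡ 0, 1, 8, 7, 5, 6, 3, 2, 9 respectively — never 4.

[⇒] Suppose s ≡ 4 (mod 10). Write s = 10j + 4. Then (10j + 4)³ = 1000j³ + 1200j² + 480j + 64 = 10(100j³ + 120j² + 48j + 6) + 4, so s³ ≡ 4 (mod 10).

Both implications hold.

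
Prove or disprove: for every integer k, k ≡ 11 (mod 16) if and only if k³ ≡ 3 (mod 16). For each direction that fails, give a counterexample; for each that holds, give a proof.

Both directions hold; the statement is true.

(⇒) Suppose k ≡ 11 (mod 16). Write k = 16j + 11. Then (16j + 11)³ = 4096j³ + 8448j² + 5808j + 1331 = 16(256j³ + 528j² + 363j + 83) + 3, so k³ ≡ 3 (mod 16).

(⇐) Conversely, suppose k³ ≡ 3 (mod 16). The only residue r in {0, …, 15} with r³ ≡ 3 (mod 16) is r = 11, so k ≡ 11 (mod 16).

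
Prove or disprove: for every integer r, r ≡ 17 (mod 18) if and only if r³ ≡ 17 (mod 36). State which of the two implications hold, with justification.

Neither implication holds.

(⟹) This fails: take r = 35. Then 35 ≡ 17 (mod 18), but 35³ = 42875 ≡ 35 (mod 36), not 17.

(⟸) This fails: take r = 5. Then 5³ = 125 ≡ 17 (mod 36), yet 5 ≡ 5 (mod 18), not 17.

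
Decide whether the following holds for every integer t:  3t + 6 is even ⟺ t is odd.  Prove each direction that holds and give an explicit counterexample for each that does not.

(→) This fails: t = 2 gives 3t + 6 = 12, which is even, but 2 is even, not odd.

(←) This also fails: t = 3 is odd, but 3t + 6 = 15 is odd, not even.

Neither implication holds.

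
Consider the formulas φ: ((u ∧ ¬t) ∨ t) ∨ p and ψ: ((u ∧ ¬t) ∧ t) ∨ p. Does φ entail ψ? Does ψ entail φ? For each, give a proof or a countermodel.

Only the reverse direction holds.

(⇐) Assume the antecedent. If u is true, ((u ∧ ¬t) ∨ t) ∨ p reduces to true regardless of the other variables. If u is false, the antecedent forces (u = F, t = F, p = T) or (u = F, t = T, p = T), and ((u ∧ ¬t) ∨ t) ∨ p holds there. Either way ((u ∧ ¬t) ∨ t) ∨ p holds.

(⇒) This fails. Under u = T, t = F, p = F, the left side is true but the right side is false.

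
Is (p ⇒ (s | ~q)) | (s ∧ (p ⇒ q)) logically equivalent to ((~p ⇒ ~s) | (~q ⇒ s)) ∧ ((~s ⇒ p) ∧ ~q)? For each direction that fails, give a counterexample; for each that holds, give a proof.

(⇒) fails; (⇐) holds.

[⇒] This fails. Under q = F, p = F, s = F, the left side is true but the right side is false.

[⇐] Assume the antecedent. If q is true, the antecedent cannot hold. If q is false, (p ⇒ (s | ~q)) | (s ∧ (p ⇒ q)) reduces to true regardless of the other variables. Either way (p ⇒ (s | ~q)) | (s ∧ (p ⇒ q)) holds.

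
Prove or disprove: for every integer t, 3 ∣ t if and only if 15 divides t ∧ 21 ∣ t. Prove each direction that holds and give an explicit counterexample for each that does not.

Not equivalent: only (⇐) holds.

(⟸) Suppose 15 ∣ t and 21 ∣ t. Any common multiple of 15 and 21 is a multiple of their lcm; here lcm(15, 21) = 15·21/gcd(15, 21) = 315/3 = 105, so 105 ∣ t. Since 3 ∣ 105, it follows that 3 ∣ t.

(⟹) This fails: take t = 3. Certainly 3 ∣ 3, but 15 ∤ 3.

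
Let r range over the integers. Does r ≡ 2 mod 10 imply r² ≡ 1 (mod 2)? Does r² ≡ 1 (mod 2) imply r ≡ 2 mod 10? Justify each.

(→) This fails: take r = 2. Then 2 ≡ 2 (mod 10), but 2² = 4 ≡ 0 (mod 2), not 1.

(←) This fails: take r = 1. Then 1² = 1 ≡ 1 (mod 2), yet 1 ≡ 1 (mod 10), not 2.

(⇒) fails and (⇐) fails.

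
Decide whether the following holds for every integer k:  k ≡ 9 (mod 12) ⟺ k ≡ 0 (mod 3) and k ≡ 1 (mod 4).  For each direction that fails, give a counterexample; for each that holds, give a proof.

(→) Suppose k ≡ 9 (mod 12); write k = 12j + 9. Since 3 ∣ 12, reducing mod 3 gives k ≡ 9 ≡ 0 (mod 3); since 4 ∣ 12, reducing mod 4 gives k ≡ 9 ≡ 1 (mod 4).

(←) Conversely, if k ≡ 0 (mod 3) and k ≡ 1 (mod 4), then by the Chinese remainder theorem k ≡ 9 (mod 12). This is exactly k ≡ 9 (mod 12).

Both directions hold; the statement is true.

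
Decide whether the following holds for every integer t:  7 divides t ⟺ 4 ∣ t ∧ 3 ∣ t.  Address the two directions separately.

(⇒) This fails: take t = 7. Certainly 7 ∣ 7, but 4 ∤ 7.

(⇐) This fails: take t = 12. Both 4 ∣ 12 and 3 ∣ 12, yet 12 is not a multiple of 7 (since 12 = 1·7 + 5), so 7 ∤ 12.

Both directions fail.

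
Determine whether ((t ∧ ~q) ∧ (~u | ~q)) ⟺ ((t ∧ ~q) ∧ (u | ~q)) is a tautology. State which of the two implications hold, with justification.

The biconditional holds.

[⇒] Assume the antecedent. If u is true, the antecedent forces (u = T, t = T, q = F), and (t ∧ ~q) ∧ (u | ~q) holds there. If u is false, the antecedent forces (u = F, t = T, q = F), and (t ∧ ~q) ∧ (u | ~q) holds there. Either way (t ∧ ~q) ∧ (u | ~q) holds.

[⇐] Assume the antecedent. If u is true, the antecedent forces (u = T, t = T, q = F), and (t ∧ ~q) ∧ (~u | ~q) holds there. If u is false, the antecedent forces (u = F, t = T, q = F), and (t ∧ ~q) ∧ (~u | ~q) holds there. Either way (t ∧ ~q) ∧ (~u | ~q) holds.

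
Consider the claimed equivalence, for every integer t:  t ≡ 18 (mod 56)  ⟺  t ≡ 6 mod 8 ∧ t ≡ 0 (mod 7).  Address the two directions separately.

(⟹) This fails: t = 18 gives 18 ≡ 18 (mod 56) but 18 ≡ 2 (mod 8), so the conjunction on the right does not hold.

(⟸) This fails: t = 14 satisfies both congruences on the right (14 ≡ 6 mod 8 and 14 ≡ 0 mod 7) yet 14 ≡ 14 (mod 56), not 18.

Both directions fail.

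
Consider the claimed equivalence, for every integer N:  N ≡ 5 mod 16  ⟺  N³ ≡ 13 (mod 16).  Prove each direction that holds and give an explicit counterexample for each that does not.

Forward direction. Suppose N ≡ 5 mod 16. Write N = 16j + 5. Then (16j + 5)³ = 4096j³ + 3840j² + 1200j + 125 = 16(256j³ + 240j² + 75j + 7) + 13, so N³ ≡ 13 (mod 16).

Converse. Suppose N³ ≡ 13 (mod 16). The only residue r in {0, …, 15} with r³ ≡ 13 (mod 16) is r = 5, so N ≡ 5 (mod 16).

Both directions hold.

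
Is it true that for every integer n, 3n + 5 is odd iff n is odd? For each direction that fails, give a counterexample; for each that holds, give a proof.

Neither implication holds.

(⟹) This fails: n = 0 gives 3n + 5 = 5, which is odd, but 0 is even, not odd.

(⟸) This also fails: n = 7 is odd, but 3n + 5 = 26 is even, not odd.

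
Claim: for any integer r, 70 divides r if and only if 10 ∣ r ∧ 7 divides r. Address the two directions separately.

(←) Suppose 10 ∣ r and 7 ∣ r. Any common multiple of 10 and 7 is a multiple of their lcm; here gcd(10, 7) = 1, so lcm(10, 7) = 10·7 = 70, so 70 ∣ r.

(→) If 70 ∣ r, write r = 70q. Since 70 = 7·10, r = 10·(7q), so 10 ∣ r; and since 70 = 10·7, r = 7·(10q), so 7 ∣ r.

The biconditional holds.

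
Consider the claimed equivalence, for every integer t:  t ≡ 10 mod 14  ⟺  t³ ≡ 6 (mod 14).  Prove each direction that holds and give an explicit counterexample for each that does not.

Only the forward direction holds.

(⟸) This fails: take t = 6. Then 6³ = 216 ≡ 6 (mod 14), yet 6 ≡ 6 (mod 14), not 10.

(⟹) Suppose t ≡ 10 mod 14. Write t = 14j + 10. Then (14j + 10)³ = 2744j³ + 5880j² + 4200j + 1000 = 14(196j³ + 420j² + 300j + 71) + 6, so t³ ≡ 6 (mod 14).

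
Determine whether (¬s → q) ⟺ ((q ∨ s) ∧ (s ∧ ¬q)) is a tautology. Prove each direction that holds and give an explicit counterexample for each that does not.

The forward direction fails; the converse holds.

(→) This fails. Under s = F, q = T, the left side is true but the right side is false.

(←) Assume the antecedent. If s is true, ¬s → q reduces to true regardless of the other variables. If s is false, the antecedent cannot hold. Either way ¬s → q holds.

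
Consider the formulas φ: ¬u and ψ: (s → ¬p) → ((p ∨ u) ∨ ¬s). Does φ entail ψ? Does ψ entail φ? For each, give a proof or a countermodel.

Neither direction holds.

Forward direction. This fails. Under u = F, p = F, s = T, the left side is true but the right side is false.

Converse. This fails. Under u = T, p = F, s = F, the left side is false but the right side is true.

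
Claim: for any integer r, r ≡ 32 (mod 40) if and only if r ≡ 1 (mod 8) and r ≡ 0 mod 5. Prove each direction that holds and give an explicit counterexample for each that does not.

(→) This fails: r = 32 gives 32 ≡ 32 (mod 40) but 32 ≡ 0 (mod 8), so the conjunction on the right does not hold.

(←) This fails: r = 25 satisfies both congruences on the right (25 ≡ 1 mod 8 and 25 ≡ 0 mod 5) yet 25 ≡ 25 (mod 40), not 32.

Neither implication holds.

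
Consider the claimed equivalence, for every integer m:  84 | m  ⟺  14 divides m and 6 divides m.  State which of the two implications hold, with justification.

Only the forward direction holds.

[⇒] If 84 ∣ m, write m = 84q. Since 84 = 6·14, m = 14·(6q), so 14 ∣ m; and since 84 = 14·6, m = 6·(14q), so 6 ∣ m.

[⇐] This fails: take m = 42. Both 14 ∣ 42 and 6 ∣ 42, yet 42 is not a multiple of 84 (since 42 = 0·84 + 42), so 84 ∤ 42.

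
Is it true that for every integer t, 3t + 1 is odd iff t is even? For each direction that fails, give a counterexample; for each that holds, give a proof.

Forward direction. Suppose 3t + 1 is odd. Since 3 is odd, 3t and t have the same parity, so 3t + 1 ≡ t + 1 (mod 2). As 1 is odd, 3t + 1 is odd exactly when t is even. Thus t is even.

Converse. Suppose t is even; write t = 2j. Then 3t + 1 = 3·(2j) + 1 = 2·3j + 1, which is odd.

Both directions hold; the statement is true.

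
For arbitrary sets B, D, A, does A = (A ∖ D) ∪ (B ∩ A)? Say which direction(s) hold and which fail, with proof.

Forward inclusion. This inclusion fails. Take B = ∅, D = {1}, A = {1}; then 1 ∈ A but 1 ∉ (A ∖ D) ∪ (B ∩ A).

Reverse inclusion. Let x ∈ (A ∖ D) ∪ (B ∩ A). Then either x ∈ A and x ∉ B, D; or x ∈ B ∩ A and x ∉ D; or x ∈ B ∩ D ∩ A. In each case x ∈ A, so (A ∖ D) ∪ (B ∩ A) ⊆ A.

The sets are not equal: only the reverse inclusion holds.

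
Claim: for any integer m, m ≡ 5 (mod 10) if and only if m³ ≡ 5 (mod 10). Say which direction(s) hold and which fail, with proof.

(⇒) Suppose m ≡ 5 (mod 10). Write m = 10j + 5. Then (10j + 5)³ = 1000j³ + 1500j² + 750j + 125 = 10(100j³ + 150j² + 75j + 12) + 5, so m³ ≡ 5 (mod 10).

(⇐) Conversely, suppose m³ ≡ 5 (mod 10). The only residue r in {0, …, 9} with r³ ≡ 5 (mod 10) is r = 5, so m ≡ 5 (mod 10).

Equivalent; both directions hold.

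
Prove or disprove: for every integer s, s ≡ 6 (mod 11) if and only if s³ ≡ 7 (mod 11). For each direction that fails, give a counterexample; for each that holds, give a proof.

(⇐) Suppose s³ ≡ 7 (mod 11). The only residue r in {0, …, 10} with r³ ≡ 7 (mod 11) is r = 6, so s ≡ 6 (mod 11).

(⇒) Suppose s ≡ 6 (mod 11). Write s = 11j + 6. Then (11j + 6)³ = 1331j³ + 2178j² + 1188j + 216 = 11(121j³ + 198j² + 108j + 19) + 7, so s³ ≡ 7 (mod 11).

Both implications hold.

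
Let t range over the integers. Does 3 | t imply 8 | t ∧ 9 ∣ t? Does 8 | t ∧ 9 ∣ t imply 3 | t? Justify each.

Only the reverse direction holds.

(→) This fails: take t = 3. Certainly 3 ∣ 3, but 8 ∤ 3.

(←) Suppose 8 ∣ t and 9 ∣ t. Any common multiple of 8 and 9 is a multiple of their lcm; here gcd(8, 9) = 1, so lcm(8, 9) = 8·9 = 72, so 72 ∣ t. Since 3 ∣ 72, it follows that 3 ∣ t.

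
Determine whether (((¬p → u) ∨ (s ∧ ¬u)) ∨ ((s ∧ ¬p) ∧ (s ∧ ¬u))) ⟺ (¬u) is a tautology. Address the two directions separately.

[⇒] This fails. Under p = F, s = F, u = T, the left side is true but the right side is false.

[⇐] This fails. Under p = F, s = F, u = F, the left side is false but the right side is true.

Neither implication holds.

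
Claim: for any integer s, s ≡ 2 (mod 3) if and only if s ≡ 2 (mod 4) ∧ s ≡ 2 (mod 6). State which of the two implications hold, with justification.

Only the reverse direction holds.

Forward direction. This fails: s = 8 gives 8 ≡ 2 (mod 3) but 8 ≡ 0 (mod 4), so the conjunction on the right does not hold.

Converse. If s ≡ 2 (mod 4) and s ≡ 2 (mod 6), then by the Chinese remainder theorem s ≡ 2 (mod 12). Since 2 ≡ 2 (mod 3) and 3 ∣ 12, we get s ≡ 2 (mod 3).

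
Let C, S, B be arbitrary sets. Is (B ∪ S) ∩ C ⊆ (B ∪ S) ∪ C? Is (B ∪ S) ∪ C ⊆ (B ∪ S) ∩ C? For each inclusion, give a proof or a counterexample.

(⊆) Let x ∈ (B ∪ S) ∩ C. Then either x ∈ C ∩ S and x ∉ B; or x ∈ C ∩ B and x ∉ S; or x ∈ C ∩ S ∩ B. In each case x ∈ (B ∪ S) ∪ C, so (B ∪ S) ∩ C ⊆ (B ∪ S) ∪ C.

(⊇) This inclusion fails. Take C = {1}, S = ∅, B = ∅; then 1 ∈ (B ∪ S) ∪ C but 1 ∉ (B ∪ S) ∩ C.

The sets are not equal: only the forward inclusion holds.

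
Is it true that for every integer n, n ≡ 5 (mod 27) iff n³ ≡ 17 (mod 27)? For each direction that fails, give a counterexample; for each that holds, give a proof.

(⇐) This fails: take n = 14. Then 14³ = 2744 ≡ 17 (mod 27), yet 14 ≡ 14 (mod 27), not 5.

(⇒) Suppose n ≡ 5 (mod 27). Write n = 27j + 5. Then (27j + 5)³ = 19683j³ + 10935j² + 2025j + 125 = 27(729j³ + 405j² + 75j + 4) + 17, so n³ ≡ 17 (mod 27).

The forward direction holds; the converse fails.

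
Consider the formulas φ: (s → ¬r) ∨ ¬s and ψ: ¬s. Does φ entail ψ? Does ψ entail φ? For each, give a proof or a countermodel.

Forward direction. This fails. Under s = T, r = F, the left side is true but the right side is false.

Converse. Assume the antecedent. If s is true, the antecedent cannot hold. If s is false, (s → ¬r) ∨ ¬s reduces to true regardless of the other variables. Either way (s → ¬r) ∨ ¬s holds.

Only the reverse direction holds.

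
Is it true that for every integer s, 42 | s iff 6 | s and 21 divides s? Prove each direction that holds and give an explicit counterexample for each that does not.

(←) Suppose 6 ∣ s and 21 ∣ s. Any common multiple of 6 and 21 is a multiple of their lcm; here lcm(6, 21) = 6·21/gcd(6, 21) = 126/3 = 42, so 42 ∣ s.

(→) If 42 ∣ s, write s = 42q. Since 42 = 7·6, s = 6·(7q), so 6 ∣ s; and since 42 = 2·21, s = 21·(2q), so 21 ∣ s.

Both implications hold.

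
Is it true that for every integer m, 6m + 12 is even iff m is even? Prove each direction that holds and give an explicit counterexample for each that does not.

Only the converse holds.

Forward direction. This fails: take m = 5. Then 6m + 12 = 42, which is even, yet m = 5 is odd, not even.

Converse. Suppose m is even. Since 6 is even, 6m is even for every m, so 6m + 12 has the same parity as 12, which is even. Hence 6m + 12 is even.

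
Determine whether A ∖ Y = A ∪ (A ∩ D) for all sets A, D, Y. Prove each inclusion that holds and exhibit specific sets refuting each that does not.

The sets are not equal: only the forward inclusion holds.

Reverse inclusion. This inclusion fails. Take A = {1}, D = ∅, Y = {1}; then 1 ∈ A ∪ (A ∩ D) but 1 ∉ A ∖ Y.

Forward inclusion. Let x ∈ A ∖ Y. Then either x ∈ A and x ∉ D, Y; or x ∈ A ∩ D and x ∉ Y. In each case x ∈ A ∪ (A ∩ D), so A ∖ Y ⊆ A ∪ (A ∩ D).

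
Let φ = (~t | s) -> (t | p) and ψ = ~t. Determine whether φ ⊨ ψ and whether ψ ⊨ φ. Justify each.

[⇒] This fails. Under s = F, t = T, p = F, the left side is true but the right side is false.

[⇐] This fails. Under s = F, t = F, p = F, the left side is false but the right side is true.

(⇒) fails and (⇐) fails.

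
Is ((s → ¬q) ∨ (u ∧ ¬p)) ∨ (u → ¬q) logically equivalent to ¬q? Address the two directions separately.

(⇒) fails; (⇐) holds.

Forward direction. This fails. Under u = F, q = T, s = F, p = F, the left side is true but the right side is false.

Converse. Assume the antecedent. If q is true, the antecedent cannot hold. If q is false, the consequent reduces to true regardless of the other variables. Either way the consequent holds.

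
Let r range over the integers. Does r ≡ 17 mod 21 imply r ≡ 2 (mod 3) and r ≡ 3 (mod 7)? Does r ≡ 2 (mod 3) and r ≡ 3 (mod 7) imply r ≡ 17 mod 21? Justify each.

[⇒] Suppose r ≡ 17 (mod 21); write r = 21j + 17. Since 3 ∣ 21, reducing mod 3 gives r ≡ 17 ≡ 2 (mod 3); since 7 ∣ 21, reducing mod 7 gives r ≡ 17 ≡ 3 (mod 7).

[⇐] Conversely, if r ≡ 2 (mod 3) and r ≡ 3 (mod 7), then by the Chinese remainder theorem r ≡ 17 (mod 21). This is exactly r ≡ 17 (mod 21).

Both implications hold.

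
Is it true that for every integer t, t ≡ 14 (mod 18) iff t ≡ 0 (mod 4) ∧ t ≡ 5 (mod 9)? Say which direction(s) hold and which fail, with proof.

(⇒) fails; (⇐) holds.

(⟹) This fails: t = 14 gives 14 ≡ 14 (mod 18) but 14 ≡ 2 (mod 4), so the conjunction on the right does not hold.

(⟸) Conversely, if t ≡ 0 (mod 4) and t ≡ 5 (mod 9), then by the Chinese remainder theorem t ≡ 32 (mod 36). Since 32 ≡ 14 (mod 18) and 18 ∣ 36, we get t ≡ 14 (mod 18).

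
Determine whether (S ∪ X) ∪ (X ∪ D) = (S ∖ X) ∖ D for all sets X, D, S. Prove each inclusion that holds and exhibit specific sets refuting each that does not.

Forward inclusion. This inclusion fails. Take X = {1}, D = ∅, S = ∅; then 1 ∈ (S ∪ X) ∪ (X ∪ D) but 1 ∉ (S ∖ X) ∖ D.

Reverse inclusion. Let x ∈ (S ∖ X) ∖ D. Then x ∈ S and x ∉ X, D, from which x ∈ (S ∪ X) ∪ (X ∪ D).

(⊆) fails; (⊇) holds.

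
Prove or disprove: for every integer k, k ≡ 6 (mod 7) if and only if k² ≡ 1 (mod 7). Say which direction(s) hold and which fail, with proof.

[⇒] Suppose k ≡ 6 (mod 7). Write k = 7j + 6. Then (7j + 6)² = 49j² + 84j + 36 = 7(7j² + 12j + 5) + 1, so k² ≡ 1 (mod 7).

[⇐] This fails: take k = 1. Then 1² = 1 ≡ 1 (mod 7), yet 1 ≡ 1 (mod 7), not 6.

Not equivalent: only (⇒) holds.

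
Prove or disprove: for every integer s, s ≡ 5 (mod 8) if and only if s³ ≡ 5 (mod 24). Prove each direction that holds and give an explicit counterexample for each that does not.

(→) This fails: take s = 13. Then 13 ≡ 5 (mod 8), but 13³ = 2197 ≡ 13 (mod 24), not 5.

(←) Conversely, the residues r modulo 24 with r³ ≡ 5 (mod 24) are exactly {5}, and each is ≡ 5 (mod 8).

(⇒) fails; (⇐) holds.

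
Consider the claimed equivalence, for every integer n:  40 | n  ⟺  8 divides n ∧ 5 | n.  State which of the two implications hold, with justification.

Equivalent; both directions hold.

(⇒) If 40 ∣ n, write n = 40q. Since 40 = 5·8, n = 8·(5q), so 8 ∣ n; and since 40 = 8·5, n = 5·(8q), so 5 ∣ n.

(⇐) Suppose 8 ∣ n and 5 ∣ n. Any common multiple of 8 and 5 is a multiple of their lcm; here gcd(8, 5) = 1, so lcm(8, 5) = 8·5 = 40, so 40 ∣ n.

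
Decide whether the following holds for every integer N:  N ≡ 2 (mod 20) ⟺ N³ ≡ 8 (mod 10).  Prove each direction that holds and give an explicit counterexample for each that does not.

Only the forward implication holds.

(←) This fails: take N = 12. Then 12³ = 1728 ≡ 8 (mod 10), yet 12 ≡ 12 (mod 20), not 2.

(→) Suppose N ≡ 2 (mod 20). Then N³ ≡ 2³ = 8 (mod 20), and since 10 ∣ 20, also N³ ≡ 8 (mod 10).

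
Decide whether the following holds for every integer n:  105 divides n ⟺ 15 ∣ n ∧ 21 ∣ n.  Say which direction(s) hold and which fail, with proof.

(⇐) Suppose 15 ∣ n and 21 ∣ n. Any common multiple of 15 and 21 is a multiple of their lcm; here lcm(15, 21) = 15·21/gcd(15, 21) = 315/3 = 105, so 105 ∣ n.

(⇒) If 105 ∣ n, write n = 105q. Since 105 = 7·15, n = 15·(7q), so 15 ∣ n; and since 105 = 5·21, n = 21·(5q), so 21 ∣ n.

Equivalent; both directions hold.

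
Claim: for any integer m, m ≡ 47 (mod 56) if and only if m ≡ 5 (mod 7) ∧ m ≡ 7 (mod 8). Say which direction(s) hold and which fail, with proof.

(⟹) Suppose m ≡ 47 (mod 56); write m = 56j + 47. Since 7 ∣ 56, reducing mod 7 gives m ≡ 47 ≡ 5 (mod 7); since 8 ∣ 56, reducing mod 8 gives m ≡ 47 ≡ 7 (mod 8).

(⟸) Conversely, if m ≡ 5 (mod 7) and m ≡ 7 (mod 8), then by the Chinese remainder theorem m ≡ 47 (mod 56). This is exactly m ≡ 47 (mod 56).

Equivalent; both directions hold.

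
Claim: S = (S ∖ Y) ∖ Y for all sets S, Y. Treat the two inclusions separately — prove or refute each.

Only the reverse inclusion holds.

(⟹) This inclusion fails. Take S = {1}, Y = {1}; then 1 ∈ S but 1 ∉ (S ∖ Y) ∖ Y.

(⟸) Let x ∈ (S ∖ Y) ∖ Y. Then x ∈ S and x ∉ Y, from which x ∈ S.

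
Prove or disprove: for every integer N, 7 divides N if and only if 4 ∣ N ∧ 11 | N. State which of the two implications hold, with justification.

Neither direction holds.

(→) This fails: take N = 7. Certainly 7 ∣ 7, but 4 ∤ 7.

(←) This fails: take N = 44. Both 4 ∣ 44 and 11 ∣ 44, yet 44 is not a multiple of 7 (since 44 = 6·7 + 2), so 7 ∤ 44.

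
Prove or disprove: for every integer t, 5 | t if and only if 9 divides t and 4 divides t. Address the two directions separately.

(⇒) This fails: take t = 5. Certainly 5 ∣ 5, but 9 ∤ 5.

(⇐) This fails: take t = 36. Both 9 ∣ 36 and 4 ∣ 36, yet 36 is not a multiple of 5 (since 36 = 7·5 + 1), so 5 ∤ 36.

(⇒) fails and (⇐) fails.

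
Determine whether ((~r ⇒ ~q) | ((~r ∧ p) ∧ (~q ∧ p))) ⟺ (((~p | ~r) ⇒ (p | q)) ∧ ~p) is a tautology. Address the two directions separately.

[⇒] This fails. Under r = F, q = F, p = F, the left side is true but the right side is false.

[⇐] This fails. Under r = F, q = T, p = F, the left side is false but the right side is true.

Both directions fail.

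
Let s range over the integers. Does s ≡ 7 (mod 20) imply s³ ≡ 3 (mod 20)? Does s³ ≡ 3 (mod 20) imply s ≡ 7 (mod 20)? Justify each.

Both directions hold.

(⟹) Suppose s ≡ 7 (mod 20). Write s = 20j + 7. Then (20j + 7)³ = 8000j³ + 8400j² + 2940j + 343 = 20(400j³ + 420j² + 147j + 17) + 3, so s³ ≡ 3 (mod 20).

(⟸) Conversely, suppose s³ ≡ 3 (mod 20). The only residue r in {0, …, 19} with r³ ≡ 3 (mod 20) is r = 7, so s ≡ 7 (mod 20).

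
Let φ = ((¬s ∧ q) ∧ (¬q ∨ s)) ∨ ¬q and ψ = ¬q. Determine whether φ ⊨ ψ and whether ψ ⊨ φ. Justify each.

Forward direction. Assume the antecedent. If q is true, the antecedent cannot hold. If q is false, ¬q reduces to true regardless of the other variables. Either way ¬q holds.

Converse. Assume the antecedent. If q is true, the antecedent cannot hold. If q is false, ((¬s ∧ q) ∧ (¬q ∨ s)) ∨ ¬q reduces to true regardless of the other variables. Either way ((¬s ∧ q) ∧ (¬q ∨ s)) ∨ ¬q holds.

The biconditional holds.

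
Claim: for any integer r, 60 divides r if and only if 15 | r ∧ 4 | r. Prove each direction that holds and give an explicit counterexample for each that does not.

(⟸) Suppose 15 ∣ r and 4 ∣ r. Any common multiple of 15 and 4 is a multiple of their lcm; here gcd(15, 4) = 1, so lcm(15, 4) = 15·4 = 60, so 60 ∣ r.

(⟹) If 60 ∣ r, write r = 60q. Since 60 = 4·15, r = 15·(4q), so 15 ∣ r; and since 60 = 15·4, r = 4·(15q), so 4 ∣ r.

Both directions hold; the statement is true.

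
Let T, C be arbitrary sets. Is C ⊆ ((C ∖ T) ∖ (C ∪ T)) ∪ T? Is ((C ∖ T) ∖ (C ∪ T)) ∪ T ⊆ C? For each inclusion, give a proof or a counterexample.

(⟹) This inclusion fails. Take T = ∅, C = {1}; then 1 ∈ C but 1 ∉ ((C ∖ T) ∖ (C ∪ T)) ∪ T.

(⟸) This inclusion fails. Take T = {1}, C = ∅; then 1 ∈ ((C ∖ T) ∖ (C ∪ T)) ∪ T but 1 ∉ C.

Neither inclusion holds.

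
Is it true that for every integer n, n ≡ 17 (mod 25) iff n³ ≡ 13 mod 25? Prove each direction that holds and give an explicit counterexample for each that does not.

Both implications hold.

(←) Suppose n³ ≡ 13 (mod 25). The only residue r in {0, …, 24} with r³ ≡ 13 (mod 25) is r = 17, so n ≡ 17 (mod 25).

(→) Suppose n ≡ 17 (mod 25). Write n = 25j + 17. Then (25j + 17)³ = 15625j³ + 31875j² + 21675j + 4913 = 25(625j³ + 1275j² + 867j + 196) + 13, so n³ ≡ 13 (mod 25).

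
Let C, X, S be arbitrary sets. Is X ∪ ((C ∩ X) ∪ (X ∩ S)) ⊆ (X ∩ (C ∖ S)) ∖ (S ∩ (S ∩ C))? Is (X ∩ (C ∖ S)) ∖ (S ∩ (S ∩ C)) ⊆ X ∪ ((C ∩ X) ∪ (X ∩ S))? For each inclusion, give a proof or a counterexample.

The sets are not equal: only the reverse inclusion holds.

(⟹) This inclusion fails. Take C = ∅, X = {1}, S = ∅; then 1 ∈ X ∪ ((C ∩ X) ∪ (X ∩ S)) but 1 ∉ (X ∩ (C ∖ S)) ∖ (S ∩ (S ∩ C)).

(⟸) Let x ∈ (X ∩ (C ∖ S)) ∖ (S ∩ (S ∩ C)). Then x ∈ C ∩ X and x ∉ S, from which x ∈ X ∪ ((C ∩ X) ∪ (X ∩ S)).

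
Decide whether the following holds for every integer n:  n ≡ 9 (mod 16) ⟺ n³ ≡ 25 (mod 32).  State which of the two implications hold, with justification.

(⇒) fails; (⇐) holds.

(⟹) This fails: take n = 25. Then 25 ≡ 9 (mod 16), but 25³ = 15625 ≡ 9 (mod 32), not 25.

(⟸) Conversely, the residues r modulo 32 with r³ ≡ 25 (mod 32) are exactly {9}, and each is ≡ 9 (mod 16).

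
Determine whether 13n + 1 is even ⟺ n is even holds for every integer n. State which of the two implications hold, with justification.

(⇒) fails and (⇐) fails.

Forward direction. This fails: n = 1 gives 13n + 1 = 14, which is even, but 1 is odd, not even.

Converse. This also fails: n = 6 is even, but 13n + 1 = 79 is odd, not even.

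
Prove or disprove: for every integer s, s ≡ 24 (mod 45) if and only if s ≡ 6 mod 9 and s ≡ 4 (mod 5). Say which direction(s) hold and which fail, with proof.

[⇐] If s ≡ 6 (mod 9) and s ≡ 4 (mod 5), then by the Chinese remainder theorem s ≡ 24 (mod 45). This is exactly s ≡ 24 (mod 45).

[⇒] Suppose s ≡ 24 (mod 45); write s = 45j + 24. Since 9 ∣ 45, reducing mod 9 gives s ≡ 24 ≡ 6 (mod 9); since 5 ∣ 45, reducing mod 5 gives s ≡ 24 ≡ 4 (mod 5).

Both directions hold.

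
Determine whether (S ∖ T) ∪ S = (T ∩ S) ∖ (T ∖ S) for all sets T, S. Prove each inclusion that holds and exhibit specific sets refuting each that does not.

(⊆) This inclusion fails. Take T = ∅, S = {1}; then 1 ∈ (S ∖ T) ∪ S but 1 ∉ (T ∩ S) ∖ (T ∖ S).

(⊇) Let x ∈ (T ∩ S) ∖ (T ∖ S). Then x ∈ T ∩ S, from which x ∈ (S ∖ T) ∪ S.

(⊆) fails; (⊇) holds.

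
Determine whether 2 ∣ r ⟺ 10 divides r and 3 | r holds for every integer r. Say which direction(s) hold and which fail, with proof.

(⇐) Suppose 10 ∣ r and 3 ∣ r. Any common multiple of 10 and 3 is a multiple of their lcm; here gcd(10, 3) = 1, so lcm(10, 3) = 10·3 = 30, so 30 ∣ r. Since 2 ∣ 30, it follows that 2 ∣ r.

(⇒) This fails: take r = 2. Certainly 2 ∣ 2, but 10 ∤ 2.

Only the converse holds.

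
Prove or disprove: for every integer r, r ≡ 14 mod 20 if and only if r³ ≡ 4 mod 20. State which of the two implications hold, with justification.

Only the forward implication holds.

(⟹) Suppose r ≡ 14 mod 20. Write r = 20j + 14. Then (20j + 14)³ = 8000j³ + 16800j² + 11760j + 2744 = 20(400j³ + 840j² + 588j + 137) + 4, so r³ ≡ 4 (mod 20).

(⟸) This fails: take r = 4. Then 4³ = 64 ≡ 4 (mod 20), yet 4 ≡ 4 (mod 20), not 14.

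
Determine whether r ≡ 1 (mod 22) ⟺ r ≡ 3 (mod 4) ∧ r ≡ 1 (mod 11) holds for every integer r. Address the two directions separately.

(→) This fails: r = 1 gives 1 ≡ 1 (mod 22) but 1 ≡ 1 (mod 4), so the conjunction on the right does not hold.

(←) Conversely, if r ≡ 3 (mod 4) and r ≡ 1 (mod 11), then by the Chinese remainder theorem r ≡ 23 (mod 44). Since 23 ≡ 1 (mod 22) and 22 ∣ 44, we get r ≡ 1 (mod 22).

Only the reverse direction holds.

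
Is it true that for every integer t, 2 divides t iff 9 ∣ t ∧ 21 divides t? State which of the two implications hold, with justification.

(⇒) This fails: take t = 2. Certainly 2 ∣ 2, but 9 ∤ 2.

(⇐) This fails: take t = 63. Both 9 ∣ 63 and 21 ∣ 63, yet 63 is not a multiple of 2 (since 63 = 31·2 + 1), so 2 ∤ 63.

Neither implication holds.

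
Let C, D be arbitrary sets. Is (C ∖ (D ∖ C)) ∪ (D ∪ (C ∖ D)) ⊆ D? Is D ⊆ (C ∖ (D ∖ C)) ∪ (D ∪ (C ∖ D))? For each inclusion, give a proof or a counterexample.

(⊇) Let x ∈ D. Then either x ∈ D and x ∉ C; or x ∈ C ∩ D. In each case x ∈ (C ∖ (D ∖ C)) ∪ (D ∪ (C ∖ D)), so D ⊆ (C ∖ (D ∖ C)) ∪ (D ∪ (C ∖ D)).

(⊆) This inclusion fails. Take C = {1}, D = ∅; then 1 ∈ (C ∖ (D ∖ C)) ∪ (D ∪ (C ∖ D)) but 1 ∉ D.

(⊆) fails; (⊇) holds.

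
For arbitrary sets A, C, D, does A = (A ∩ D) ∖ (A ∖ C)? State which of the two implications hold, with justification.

The sets are not equal: only the reverse inclusion holds.

Forward inclusion. This inclusion fails. Take A = {1}, C = ∅, D = ∅; then 1 ∈ A but 1 ∉ (A ∩ D) ∖ (A ∖ C).

Reverse inclusion. Let x ∈ (A ∩ D) ∖ (A ∖ C). Then x ∈ A ∩ C ∩ D, from which x ∈ A.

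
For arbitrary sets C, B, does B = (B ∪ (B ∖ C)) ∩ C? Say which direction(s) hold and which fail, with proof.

Reverse inclusion. Let x ∈ (B ∪ (B ∖ C)) ∩ C. Then x ∈ C ∩ B, from which x ∈ B.

Forward inclusion. This inclusion fails. Take C = ∅, B = {1}; then 1 ∈ B but 1 ∉ (B ∪ (B ∖ C)) ∩ C.

Only the reverse inclusion holds.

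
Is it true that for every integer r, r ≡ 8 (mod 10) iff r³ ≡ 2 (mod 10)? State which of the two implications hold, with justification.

Forward direction. Suppose r ≡ 8 (mod 10). Write r = 10j + 8. Then (10j + 8)³ = 1000j³ + 2400j² + 1920j + 512 = 10(100j³ + 240j² + 192j + 51) + 2, so r³ ≡ 2 (mod 10).

Converse. Suppose r³ ≡ 2 (mod 10). The only residue r in {0, …, 9} with r³ ≡ 2 (mod 10) is r = 8, so r ≡ 8 (mod 10).

Both directions hold.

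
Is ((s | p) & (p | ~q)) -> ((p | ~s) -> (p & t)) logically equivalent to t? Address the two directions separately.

(⟸) Assume the antecedent. If t is true, the consequent reduces to true regardless of the other variables. If t is false, the antecedent cannot hold. Either way the consequent holds.

(⟹) This fails. Under p = F, q = F, t = F, s = F, the left side is true but the right side is false.

Only the converse holds.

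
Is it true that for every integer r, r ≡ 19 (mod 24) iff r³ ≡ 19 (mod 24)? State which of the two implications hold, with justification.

[⇒] Suppose r ≡ 19 (mod 24). Write r = 24j + 19. Then (24j + 19)³ = 13824j³ + 32832j² + 25992j + 6859 = 24(576j³ + 1368j² + 1083j + 285) + 19, so r³ ≡ 19 (mod 24).

[⇐] Conversely, suppose r³ ≡ 19 (mod 24). The only residue r in {0, …, 23} with r³ ≡ 19 (mod 24) is r = 19, so r ≡ 19 (mod 24).

The biconditional holds.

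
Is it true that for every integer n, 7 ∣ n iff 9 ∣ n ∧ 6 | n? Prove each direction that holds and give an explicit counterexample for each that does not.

(⇒) fails and (⇐) fails.

[⇒] This fails: take n = 7. Certainly 7 ∣ 7, but 9 ∤ 7.

[⇐] This fails: take n = 18. Both 9 ∣ 18 and 6 ∣ 18, yet 18 is not a multiple of 7 (since 18 = 2·7 + 4), so 7 ∤ 18.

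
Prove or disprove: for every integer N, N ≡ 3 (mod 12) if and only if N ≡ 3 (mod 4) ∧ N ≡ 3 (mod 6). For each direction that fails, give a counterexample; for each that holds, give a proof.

(⇒) Suppose N ≡ 3 (mod 12); write N = 12j + 3. Since 4 ∣ 12, reducing mod 4 gives N ≡ 3 (mod 4); since 6 ∣ 12, reducing mod 6 gives N ≡ 3 (mod 6).

(⇐) Conversely, if N ≡ 3 (mod 4) and N ≡ 3 (mod 6), then by the Chinese remainder theorem N ≡ 3 (mod 12). This is exactly N ≡ 3 (mod 12).

Equivalent; both directions hold.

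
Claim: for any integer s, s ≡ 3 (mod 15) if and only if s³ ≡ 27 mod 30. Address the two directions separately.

(⟹) This fails: take s = 18. Then 18 ≡ 3 (mod 15), but 18³ = 5832 ≡ 12 (mod 30), not 27.

(⟸) Conversely, the residues r modulo 30 with r³ ≡ 27 (mod 30) are exactly {3}, and each is ≡ 3 (mod 15).

Not equivalent: only (⇐) holds.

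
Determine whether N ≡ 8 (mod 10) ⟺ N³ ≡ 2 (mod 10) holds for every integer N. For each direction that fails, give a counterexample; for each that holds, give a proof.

(→) Suppose N ≡ 8 (mod 10). Write N = 10j + 8. Then (10j + 8)³ = 1000j³ + 2400j² + 1920j + 512 = 10(100j³ + 240j² + 192j + 51) + 2, so N³ ≡ 2 (mod 10).

(←) For the converse, argue contrapositively. If N ≢ 8 (mod 10), then N is congruent to one of 0, 1, 2, 3, 4, 5, 6, 7, 9 modulo 10, and these give N³ ≡ 0, 1, 8, 7, 4, 5, 6, 3, 9 respectively — never 2.

The biconditional holds.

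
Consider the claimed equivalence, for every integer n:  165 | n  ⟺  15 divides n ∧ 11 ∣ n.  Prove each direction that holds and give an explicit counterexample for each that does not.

Forward direction. If 165 ∣ n, write n = 165q. Since 165 = 11·15, n = 15·(11q), so 15 ∣ n; and since 165 = 15·11, n = 11·(15q), so 11 ∣ n.

Converse. Suppose 15 ∣ n and 11 ∣ n. Any common multiple of 15 and 11 is a multiple of their lcm; here gcd(15, 11) = 1, so lcm(15, 11) = 15·11 = 165, so 165 ∣ n.

Both implications hold.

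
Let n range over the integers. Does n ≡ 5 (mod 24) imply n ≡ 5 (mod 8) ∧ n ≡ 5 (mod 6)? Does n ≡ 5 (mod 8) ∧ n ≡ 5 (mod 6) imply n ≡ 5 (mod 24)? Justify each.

(⟸) If n ≡ 5 (mod 8) and n ≡ 5 (mod 6), then by the Chinese remainder theorem n ≡ 5 (mod 24). This is exactly n ≡ 5 (mod 24).

(⟹) Suppose n ≡ 5 (mod 24); write n = 24j + 5. Since 8 ∣ 24, reducing mod 8 gives n ≡ 5 (mod 8); since 6 ∣ 24, reducing mod 6 gives n ≡ 5 (mod 6).

Equivalent; both directions hold.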